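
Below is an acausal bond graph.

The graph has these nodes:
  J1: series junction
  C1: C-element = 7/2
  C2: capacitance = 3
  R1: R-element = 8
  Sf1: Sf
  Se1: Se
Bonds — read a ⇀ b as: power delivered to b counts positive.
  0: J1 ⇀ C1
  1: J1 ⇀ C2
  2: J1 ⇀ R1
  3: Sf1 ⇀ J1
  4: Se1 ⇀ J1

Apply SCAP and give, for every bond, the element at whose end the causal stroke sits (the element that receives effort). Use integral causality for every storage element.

b0 |J1
b1 |J1
b2 |J1
b3 |Sf1
b4 |J1

bond 3 →Sf1  (Sf1: flow source, stroke at near end)
bond 4 →J1  (source Se1 imposes e)
bond 0 →J1  (common-f at J1 fixed by 3)
bond 1 →J1  (J1 flow already set via bond 3)
bond 2 →J1  (J1: bond 3 brought flow, rest push out)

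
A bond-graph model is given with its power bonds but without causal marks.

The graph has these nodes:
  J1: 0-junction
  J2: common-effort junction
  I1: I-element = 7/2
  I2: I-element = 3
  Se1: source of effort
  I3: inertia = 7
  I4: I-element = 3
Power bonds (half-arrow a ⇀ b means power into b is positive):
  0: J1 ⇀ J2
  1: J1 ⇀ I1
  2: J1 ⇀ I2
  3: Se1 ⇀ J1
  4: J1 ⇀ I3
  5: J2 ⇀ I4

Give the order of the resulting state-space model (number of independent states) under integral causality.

b3 |J1  (Se1 (Se) sets effort on bond)
b0 |J2  (common-e at J1 fixed by 3)
b1 |I1  (J1 effort already set via bond 3)
b2 |I2  (J1 effort already set via bond 3)
b4 |I3  (common-e at J1 fixed by 3)
b5 |I4  (common-e at J2 fixed by 0)

4  (I1, I2, I3, I4 all integral)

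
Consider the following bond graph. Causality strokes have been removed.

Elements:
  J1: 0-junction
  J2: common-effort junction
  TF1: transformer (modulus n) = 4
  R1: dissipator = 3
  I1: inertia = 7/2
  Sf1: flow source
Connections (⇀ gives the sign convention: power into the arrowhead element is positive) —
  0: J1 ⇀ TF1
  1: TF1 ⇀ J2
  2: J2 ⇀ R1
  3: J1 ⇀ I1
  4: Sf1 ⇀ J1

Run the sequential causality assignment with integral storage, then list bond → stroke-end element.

β0 stroke→J1
β1 stroke→TF1
β2 stroke→J2
β3 stroke→I1
β4 stroke→Sf1

β4 stroke→Sf1  (Sf1 (Sf) sets flow on bond)
β3 stroke→I1  (I1 integral (f out))
β0 stroke→J1  (J1: last free bond brings effort in)
β1 stroke→TF1  (through TF1, causality passes straight; one stroke at TF1)
β2 stroke→J2  (J2 needs exactly one e-in)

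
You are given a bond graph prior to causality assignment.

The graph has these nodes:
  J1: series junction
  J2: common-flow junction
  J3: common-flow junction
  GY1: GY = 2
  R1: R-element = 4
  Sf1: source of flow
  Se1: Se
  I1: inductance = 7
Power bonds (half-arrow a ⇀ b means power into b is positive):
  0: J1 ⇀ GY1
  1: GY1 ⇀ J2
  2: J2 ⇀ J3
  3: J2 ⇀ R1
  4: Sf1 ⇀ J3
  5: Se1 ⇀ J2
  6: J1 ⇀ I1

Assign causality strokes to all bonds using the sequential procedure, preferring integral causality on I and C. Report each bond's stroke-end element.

bond 4 stroke→Sf1  (Sf1 (Sf) sets flow on bond)
bond 5 stroke→J2  (Se1 (Se) sets effort on bond)
bond 2 stroke→J3  (J3: bond 4 brought flow, rest push out)
bond 1 stroke→J2  (J2 flow already set via bond 2)
bond 3 stroke→J2  (J2 flow already set via bond 2)
bond 0 stroke→J1  (GY1: gyrator matches bond 1)
bond 6 stroke→I1  (only one flow-in slot at J1)

β0 stroke→J1
β1 stroke→J2
β2 stroke→J3
β3 stroke→J2
β4 stroke→Sf1
β5 stroke→J2
β6 stroke→I1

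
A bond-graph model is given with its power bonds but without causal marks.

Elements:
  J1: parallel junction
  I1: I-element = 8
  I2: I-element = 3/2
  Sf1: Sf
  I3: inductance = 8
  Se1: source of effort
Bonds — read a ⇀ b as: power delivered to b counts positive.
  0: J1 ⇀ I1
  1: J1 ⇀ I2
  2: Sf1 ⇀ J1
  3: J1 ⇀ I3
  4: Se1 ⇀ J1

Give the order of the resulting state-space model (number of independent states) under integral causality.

β2 stroke at Sf1  (source Sf1 imposes f)
β4 stroke at J1  (Se1 fixes effort; stroke away)
β0 stroke at I1  (J1 effort already set via bond 4)
β1 stroke at I2  (J1: bond 4 brought effort, rest push out)
β3 stroke at I3  (common-e at J1 fixed by 4)

3  (I1, I2, I3 all integral)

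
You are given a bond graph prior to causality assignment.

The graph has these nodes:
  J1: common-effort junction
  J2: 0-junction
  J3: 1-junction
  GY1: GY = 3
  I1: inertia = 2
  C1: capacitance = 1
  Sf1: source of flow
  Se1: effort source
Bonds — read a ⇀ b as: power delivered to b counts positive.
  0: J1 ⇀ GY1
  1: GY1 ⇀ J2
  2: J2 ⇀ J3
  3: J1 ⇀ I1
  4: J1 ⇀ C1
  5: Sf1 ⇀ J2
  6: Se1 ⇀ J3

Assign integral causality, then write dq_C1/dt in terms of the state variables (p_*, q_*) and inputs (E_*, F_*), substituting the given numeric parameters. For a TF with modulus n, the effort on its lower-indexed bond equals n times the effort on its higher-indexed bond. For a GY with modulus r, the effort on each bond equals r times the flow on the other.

β5 →Sf1  (Sf1 (Sf) sets flow on bond)
β6 →J3  (Se1 (Se) sets effort on bond)
β2 →J2  (J3: last free bond brings flow in)
β1 →GY1  (common-e at J2 fixed by 2)
β0 →GY1  (through GY1, causality inverts; strokes same side of GY1)
β3 →I1  (I1 outputs flow p/I1)
β4 →J1  (only one effort-in slot at J1)

dq_C1/dt = E_Se1/3 - p_I1/2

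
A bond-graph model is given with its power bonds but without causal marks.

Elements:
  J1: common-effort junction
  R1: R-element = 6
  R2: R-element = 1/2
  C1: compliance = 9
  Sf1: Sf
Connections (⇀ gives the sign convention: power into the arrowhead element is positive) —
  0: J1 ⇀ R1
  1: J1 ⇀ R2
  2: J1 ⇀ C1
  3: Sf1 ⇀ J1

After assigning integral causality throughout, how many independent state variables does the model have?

b3 stroke→Sf1  (Sf1 fixes flow; stroke at Sf1)
b2 stroke→J1  (C1 integral (e out))
b0 stroke→R1  (0-jn J1 has e-setter on 2)
b1 stroke→R2  (0-jn J1 has e-setter on 2)

1  (C1 all integral)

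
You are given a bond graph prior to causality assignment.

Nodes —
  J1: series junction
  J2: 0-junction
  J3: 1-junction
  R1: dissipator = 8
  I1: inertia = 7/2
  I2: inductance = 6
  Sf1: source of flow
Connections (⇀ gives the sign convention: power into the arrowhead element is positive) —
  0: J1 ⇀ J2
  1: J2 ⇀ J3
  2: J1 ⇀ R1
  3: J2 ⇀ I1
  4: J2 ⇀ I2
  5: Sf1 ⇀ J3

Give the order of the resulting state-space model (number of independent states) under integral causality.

2  (I1, I2 all integral)

#5 |Sf1  (source Sf1 imposes f)
#1 |J3  (1-jn J3 has f-setter on 5)
#3 |I1  (I1 integral (f out))
#4 |I2  (prefer integral on I2)
#0 |J2  (J2: last free bond brings effort in)
#2 |J1  (1-jn J1 has f-setter on 0)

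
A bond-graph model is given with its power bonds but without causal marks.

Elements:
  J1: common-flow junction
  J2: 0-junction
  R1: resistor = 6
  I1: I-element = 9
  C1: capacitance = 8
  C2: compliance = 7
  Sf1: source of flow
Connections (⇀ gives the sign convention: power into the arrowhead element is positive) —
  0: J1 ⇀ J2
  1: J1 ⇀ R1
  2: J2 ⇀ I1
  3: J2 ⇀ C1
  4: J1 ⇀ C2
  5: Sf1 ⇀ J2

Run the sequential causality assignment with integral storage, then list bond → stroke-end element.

b0 stroke→J1
b1 stroke→R1
b2 stroke→I1
b3 stroke→J2
b4 stroke→J1
b5 stroke→Sf1

#5 stroke→Sf1  (source Sf1 imposes f)
#2 stroke→I1  (I1: I, integral causality)
#3 stroke→J2  (C1: C, integral causality)
#0 stroke→J1  (0-jn J2 has e-setter on 3)
#4 stroke→J1  (C2 outputs effort q/C2)
#1 stroke→R1  (only one flow-in slot at J1)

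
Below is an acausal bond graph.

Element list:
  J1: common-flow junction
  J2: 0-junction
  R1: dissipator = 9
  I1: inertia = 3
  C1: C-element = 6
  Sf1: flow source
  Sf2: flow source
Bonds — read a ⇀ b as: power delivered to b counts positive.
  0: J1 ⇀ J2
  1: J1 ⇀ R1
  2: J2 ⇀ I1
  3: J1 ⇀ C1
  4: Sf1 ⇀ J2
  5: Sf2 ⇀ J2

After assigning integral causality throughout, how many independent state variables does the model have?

2  (C1, I1 all integral)

#4 stroke→Sf1  (Sf1 fixes flow; stroke at Sf1)
#5 stroke→Sf2  (Sf2 fixes flow; stroke at Sf2)
#2 stroke→I1  (I1: I, integral causality)
#0 stroke→J2  (J2 needs exactly one e-in)
#1 stroke→J1  (J1 flow already set via bond 0)
#3 stroke→J1  (common-f at J1 fixed by 0)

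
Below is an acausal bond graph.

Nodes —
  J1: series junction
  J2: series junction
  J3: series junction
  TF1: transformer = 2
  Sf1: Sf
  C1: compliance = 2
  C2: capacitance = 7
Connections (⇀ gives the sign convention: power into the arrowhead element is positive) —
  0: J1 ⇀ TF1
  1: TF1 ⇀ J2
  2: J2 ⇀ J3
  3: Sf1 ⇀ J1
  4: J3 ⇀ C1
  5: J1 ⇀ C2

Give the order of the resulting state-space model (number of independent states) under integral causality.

2  (C1, C2 all integral)

β3 →Sf1  (Sf1 (Sf) sets flow on bond)
β0 →J1  (J1: bond 3 brought flow, rest push out)
β5 →J1  (J1 flow already set via bond 3)
β1 →TF1  (TF TF1: opposite of bond 0)
β2 →J2  (1-jn J2 has f-setter on 1)
β4 →J3  (J3: bond 2 brought flow, rest push out)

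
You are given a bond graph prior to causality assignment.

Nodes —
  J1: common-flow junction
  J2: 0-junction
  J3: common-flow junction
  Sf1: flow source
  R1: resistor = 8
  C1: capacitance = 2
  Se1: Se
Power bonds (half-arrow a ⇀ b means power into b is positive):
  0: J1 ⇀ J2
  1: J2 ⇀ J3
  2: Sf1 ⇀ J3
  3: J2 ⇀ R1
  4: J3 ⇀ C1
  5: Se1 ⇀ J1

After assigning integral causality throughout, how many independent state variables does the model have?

b2 stroke at Sf1  (source Sf1 imposes f)
b5 stroke at J1  (Se1: effort source, stroke at far end)
b0 stroke at J2  (closing 1-jn rule on J1)
b1 stroke at J3  (common-e at J2 fixed by 0)
b3 stroke at R1  (J2: bond 0 brought effort, rest push out)
b4 stroke at J3  (J3 flow already set via bond 2)

1  (C1 all integral)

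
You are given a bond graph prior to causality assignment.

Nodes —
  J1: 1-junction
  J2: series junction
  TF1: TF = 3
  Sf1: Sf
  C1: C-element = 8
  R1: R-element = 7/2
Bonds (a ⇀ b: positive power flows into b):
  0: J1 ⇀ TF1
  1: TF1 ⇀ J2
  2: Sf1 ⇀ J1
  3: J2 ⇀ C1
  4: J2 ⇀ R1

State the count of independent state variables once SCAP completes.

1  (C1 all integral)

bond 2 stroke→Sf1  (source Sf1 imposes f)
bond 0 stroke→J1  (J1: bond 2 brought flow, rest push out)
bond 1 stroke→TF1  (through TF1, causality passes straight; one stroke at TF1)
bond 3 stroke→J2  (J2: bond 1 brought flow, rest push out)
bond 4 stroke→J2  (J2: bond 1 brought flow, rest push out)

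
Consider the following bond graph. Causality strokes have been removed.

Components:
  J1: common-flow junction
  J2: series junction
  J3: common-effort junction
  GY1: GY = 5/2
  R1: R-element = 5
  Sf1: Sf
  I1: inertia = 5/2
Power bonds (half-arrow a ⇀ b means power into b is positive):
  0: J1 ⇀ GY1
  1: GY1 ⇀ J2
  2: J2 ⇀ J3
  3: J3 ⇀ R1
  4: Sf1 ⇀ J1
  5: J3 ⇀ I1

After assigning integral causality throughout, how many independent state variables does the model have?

β4 |Sf1  (Sf1 fixes flow; stroke at Sf1)
β0 |J1  (J1: bond 4 brought flow, rest push out)
β1 |J2  (GY1 both-in/both-out from 0)
β2 |J3  (J2: last free bond brings flow in)
β3 |R1  (J3 effort already set via bond 2)
β5 |I1  (J3: bond 2 brought effort, rest push out)

1  (I1 all integral)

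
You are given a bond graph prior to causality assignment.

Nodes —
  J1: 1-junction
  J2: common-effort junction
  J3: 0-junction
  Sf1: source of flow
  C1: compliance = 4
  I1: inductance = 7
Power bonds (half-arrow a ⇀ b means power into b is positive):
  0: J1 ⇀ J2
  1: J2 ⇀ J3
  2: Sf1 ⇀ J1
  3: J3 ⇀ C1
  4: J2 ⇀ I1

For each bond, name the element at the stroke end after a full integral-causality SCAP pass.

β0 |J1
β1 |J2
β2 |Sf1
β3 |J3
β4 |I1

#2 stroke at Sf1  (Sf1 fixes flow; stroke at Sf1)
#0 stroke at J1  (1-jn J1 has f-setter on 2)
#3 stroke at J3  (C1: C, integral causality)
#1 stroke at J2  (common-e at J3 fixed by 3)
#4 stroke at I1  (J2: bond 1 brought effort, rest push out)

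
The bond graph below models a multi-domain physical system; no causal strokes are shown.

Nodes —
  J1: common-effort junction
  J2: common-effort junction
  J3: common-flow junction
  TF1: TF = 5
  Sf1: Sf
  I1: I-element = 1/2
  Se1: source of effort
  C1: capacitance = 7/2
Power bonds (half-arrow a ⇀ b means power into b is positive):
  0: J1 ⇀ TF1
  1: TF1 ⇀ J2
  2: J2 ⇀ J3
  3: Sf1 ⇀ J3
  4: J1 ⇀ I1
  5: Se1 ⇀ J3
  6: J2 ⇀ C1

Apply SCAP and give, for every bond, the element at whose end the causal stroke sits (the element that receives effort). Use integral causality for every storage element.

β3 →Sf1  (source Sf1 imposes f)
β5 →J3  (Se1 fixes effort; stroke away)
β2 →J3  (common-f at J3 fixed by 3)
β4 →I1  (I1 outputs flow p/I1)
β0 →J1  (only one effort-in slot at J1)
β1 →TF1  (TF1 one-in-one-out from 0)
β6 →J2  (J2 needs exactly one e-in)

#0 |J1
#1 |TF1
#2 |J3
#3 |Sf1
#4 |I1
#5 |J3
#6 |J2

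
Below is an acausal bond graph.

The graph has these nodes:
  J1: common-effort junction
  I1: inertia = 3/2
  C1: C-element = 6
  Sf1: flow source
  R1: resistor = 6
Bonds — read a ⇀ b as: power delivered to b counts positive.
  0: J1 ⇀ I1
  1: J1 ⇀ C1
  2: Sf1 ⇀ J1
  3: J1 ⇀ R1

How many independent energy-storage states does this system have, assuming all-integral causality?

2  (C1, I1 all integral)

#2 |Sf1  (Sf1: flow source, stroke at near end)
#0 |I1  (I1 outputs flow p/I1)
#1 |J1  (C1: C, integral causality)
#3 |R1  (J1: bond 1 brought effort, rest push out)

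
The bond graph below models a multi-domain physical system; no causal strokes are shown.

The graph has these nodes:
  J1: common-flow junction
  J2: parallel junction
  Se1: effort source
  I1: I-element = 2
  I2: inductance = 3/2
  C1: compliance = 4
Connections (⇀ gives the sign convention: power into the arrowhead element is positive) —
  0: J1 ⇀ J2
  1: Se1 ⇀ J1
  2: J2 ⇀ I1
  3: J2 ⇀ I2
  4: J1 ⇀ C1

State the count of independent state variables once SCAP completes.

β1 stroke at J1  (Se1 fixes effort; stroke away)
β2 stroke at I1  (I1 outputs flow p/I1)
β3 stroke at I2  (prefer integral on I2)
β0 stroke at J2  (J2 needs exactly one e-in)
β4 stroke at J1  (J1: bond 0 brought flow, rest push out)

3  (C1, I1, I2 all integral)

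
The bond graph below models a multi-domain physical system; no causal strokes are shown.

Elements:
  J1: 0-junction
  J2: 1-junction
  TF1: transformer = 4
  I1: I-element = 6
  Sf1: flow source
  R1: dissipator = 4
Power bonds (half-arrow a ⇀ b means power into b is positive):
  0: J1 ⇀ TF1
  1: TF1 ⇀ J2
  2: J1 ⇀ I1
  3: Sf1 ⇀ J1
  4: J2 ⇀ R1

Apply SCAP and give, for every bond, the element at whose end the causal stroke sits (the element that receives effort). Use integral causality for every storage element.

#3 stroke at Sf1  (source Sf1 imposes f)
#2 stroke at I1  (I1: I, integral causality)
#0 stroke at J1  (only one effort-in slot at J1)
#1 stroke at TF1  (TF1: transformer flips bond 0)
#4 stroke at J2  (common-f at J2 fixed by 1)

bond 0 stroke at J1
bond 1 stroke at TF1
bond 2 stroke at I1
bond 3 stroke at Sf1
bond 4 stroke at J2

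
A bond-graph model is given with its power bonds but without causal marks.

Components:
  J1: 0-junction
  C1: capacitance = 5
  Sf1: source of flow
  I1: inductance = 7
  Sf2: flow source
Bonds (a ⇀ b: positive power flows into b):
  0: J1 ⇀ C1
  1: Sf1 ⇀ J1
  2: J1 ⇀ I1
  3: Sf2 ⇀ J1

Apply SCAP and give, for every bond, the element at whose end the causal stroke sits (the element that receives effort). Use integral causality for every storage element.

b0 →J1
b1 →Sf1
b2 →I1
b3 →Sf2

bond 1 →Sf1  (Sf1: flow source, stroke at near end)
bond 3 →Sf2  (Sf2 (Sf) sets flow on bond)
bond 0 →J1  (C1 outputs effort q/C1)
bond 2 →I1  (J1: bond 0 brought effort, rest push out)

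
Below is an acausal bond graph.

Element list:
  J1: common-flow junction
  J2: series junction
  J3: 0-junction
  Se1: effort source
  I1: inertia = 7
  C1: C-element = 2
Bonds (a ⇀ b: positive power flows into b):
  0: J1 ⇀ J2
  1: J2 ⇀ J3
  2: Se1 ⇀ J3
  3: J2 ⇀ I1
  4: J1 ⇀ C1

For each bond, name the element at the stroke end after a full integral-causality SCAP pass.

b0 |J2
b1 |J2
b2 |J3
b3 |I1
b4 |J1

bond 2 →J3  (Se1 fixes effort; stroke away)
bond 1 →J2  (0-jn J3 has e-setter on 2)
bond 3 →I1  (I1: I, integral causality)
bond 0 →J2  (J2: bond 3 brought flow, rest push out)
bond 4 →J1  (J1 flow already set via bond 0)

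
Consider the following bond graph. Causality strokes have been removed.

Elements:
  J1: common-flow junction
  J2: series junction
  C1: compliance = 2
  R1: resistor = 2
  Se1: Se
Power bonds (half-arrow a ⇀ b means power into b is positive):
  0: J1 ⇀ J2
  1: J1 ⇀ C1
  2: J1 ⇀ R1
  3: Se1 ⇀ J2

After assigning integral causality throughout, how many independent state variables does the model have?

b3 stroke→J2  (source Se1 imposes e)
b0 stroke→J1  (only one flow-in slot at J2)
b1 stroke→J1  (C1 integral (e out))
b2 stroke→R1  (only one flow-in slot at J1)

1  (C1 all integral)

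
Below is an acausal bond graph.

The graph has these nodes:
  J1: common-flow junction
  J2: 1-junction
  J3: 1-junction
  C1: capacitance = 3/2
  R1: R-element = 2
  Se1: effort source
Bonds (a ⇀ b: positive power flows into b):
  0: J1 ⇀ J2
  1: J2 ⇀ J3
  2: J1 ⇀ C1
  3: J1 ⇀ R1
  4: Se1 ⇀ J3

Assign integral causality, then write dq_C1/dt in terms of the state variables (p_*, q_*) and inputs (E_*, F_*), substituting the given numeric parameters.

dq_C1/dt = E_Se1/2 - q_C1/3

β4 |J3  (Se1: effort source, stroke at far end)
β1 |J2  (only one flow-in slot at J3)
β0 |J1  (J2: last free bond brings flow in)
β2 |J1  (C1 outputs effort q/C1)
β3 |R1  (J1: last free bond brings flow in)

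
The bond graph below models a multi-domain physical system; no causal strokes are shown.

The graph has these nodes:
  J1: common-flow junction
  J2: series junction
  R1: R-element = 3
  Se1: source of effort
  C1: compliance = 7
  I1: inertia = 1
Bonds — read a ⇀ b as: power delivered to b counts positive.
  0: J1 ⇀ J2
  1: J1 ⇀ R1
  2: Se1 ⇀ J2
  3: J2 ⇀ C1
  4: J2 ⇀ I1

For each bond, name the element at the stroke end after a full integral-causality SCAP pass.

b2 |J2  (Se1 (Se) sets effort on bond)
b3 |J2  (C1: C, integral causality)
b4 |I1  (I1: I, integral causality)
b0 |J2  (1-jn J2 has f-setter on 4)
b1 |J1  (1-jn J1 has f-setter on 0)

#0 stroke at J2
#1 stroke at J1
#2 stroke at J2
#3 stroke at J2
#4 stroke at I1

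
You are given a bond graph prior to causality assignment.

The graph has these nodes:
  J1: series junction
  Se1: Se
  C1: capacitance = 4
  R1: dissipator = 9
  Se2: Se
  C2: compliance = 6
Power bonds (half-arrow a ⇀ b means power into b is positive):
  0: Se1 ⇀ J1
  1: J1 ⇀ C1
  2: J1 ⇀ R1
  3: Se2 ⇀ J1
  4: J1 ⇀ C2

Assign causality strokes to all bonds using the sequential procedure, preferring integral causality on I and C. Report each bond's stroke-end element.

#0 →J1
#1 →J1
#2 →R1
#3 →J1
#4 →J1

bond 0 |J1  (Se1: effort source, stroke at far end)
bond 3 |J1  (source Se2 imposes e)
bond 1 |J1  (C1 integral (e out))
bond 4 |J1  (C2 outputs effort q/C2)
bond 2 |R1  (closing 1-jn rule on J1)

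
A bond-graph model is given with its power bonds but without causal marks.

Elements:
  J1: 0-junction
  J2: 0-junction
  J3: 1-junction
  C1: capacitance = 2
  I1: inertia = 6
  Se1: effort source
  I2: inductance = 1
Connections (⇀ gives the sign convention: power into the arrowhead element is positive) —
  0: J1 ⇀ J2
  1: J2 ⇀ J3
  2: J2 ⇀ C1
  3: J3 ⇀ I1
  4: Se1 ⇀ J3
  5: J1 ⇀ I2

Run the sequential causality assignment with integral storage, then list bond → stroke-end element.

β0 →J1
β1 →J3
β2 →J2
β3 →I1
β4 →J3
β5 →I2

b4 stroke→J3  (Se1: effort source, stroke at far end)
b2 stroke→J2  (prefer integral on C1)
b0 stroke→J1  (common-e at J2 fixed by 2)
b1 stroke→J3  (common-e at J2 fixed by 2)
b3 stroke→I1  (J3 needs exactly one f-in)
b5 stroke→I2  (0-jn J1 has e-setter on 0)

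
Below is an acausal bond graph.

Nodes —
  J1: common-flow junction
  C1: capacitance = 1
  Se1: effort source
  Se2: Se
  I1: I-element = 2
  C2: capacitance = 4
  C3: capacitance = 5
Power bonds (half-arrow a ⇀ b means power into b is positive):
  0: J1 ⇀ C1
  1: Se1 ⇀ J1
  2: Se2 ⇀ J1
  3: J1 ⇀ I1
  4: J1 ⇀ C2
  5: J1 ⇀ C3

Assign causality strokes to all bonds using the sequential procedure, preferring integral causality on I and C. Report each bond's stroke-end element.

bond 0 |J1
bond 1 |J1
bond 2 |J1
bond 3 |I1
bond 4 |J1
bond 5 |J1

β1 →J1  (Se1: effort source, stroke at far end)
β2 →J1  (Se2: effort source, stroke at far end)
β0 →J1  (C1 integral (e out))
β3 →I1  (I1 integral (f out))
β4 →J1  (1-jn J1 has f-setter on 3)
β5 →J1  (J1 flow already set via bond 3)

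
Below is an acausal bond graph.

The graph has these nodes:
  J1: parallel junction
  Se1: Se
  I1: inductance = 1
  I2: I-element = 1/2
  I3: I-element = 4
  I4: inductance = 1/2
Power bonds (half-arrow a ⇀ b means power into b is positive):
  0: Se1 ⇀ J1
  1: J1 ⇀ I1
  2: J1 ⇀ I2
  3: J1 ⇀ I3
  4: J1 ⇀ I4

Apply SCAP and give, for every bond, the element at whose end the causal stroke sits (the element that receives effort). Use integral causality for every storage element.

b0 stroke→J1
b1 stroke→I1
b2 stroke→I2
b3 stroke→I3
b4 stroke→I4

β0 →J1  (Se1 (Se) sets effort on bond)
β1 →I1  (common-e at J1 fixed by 0)
β2 →I2  (J1 effort already set via bond 0)
β3 →I3  (J1: bond 0 brought effort, rest push out)
β4 →I4  (0-jn J1 has e-setter on 0)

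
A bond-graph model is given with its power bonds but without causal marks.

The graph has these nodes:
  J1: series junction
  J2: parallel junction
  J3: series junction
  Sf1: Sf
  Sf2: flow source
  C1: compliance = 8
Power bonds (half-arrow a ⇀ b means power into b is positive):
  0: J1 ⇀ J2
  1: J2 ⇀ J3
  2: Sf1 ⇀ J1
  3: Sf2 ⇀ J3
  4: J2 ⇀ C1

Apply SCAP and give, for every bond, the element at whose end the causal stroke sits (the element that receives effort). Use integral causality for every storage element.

#2 stroke→Sf1  (Sf1 (Sf) sets flow on bond)
#3 stroke→Sf2  (Sf2 fixes flow; stroke at Sf2)
#0 stroke→J1  (J1: bond 2 brought flow, rest push out)
#1 stroke→J3  (J3 flow already set via bond 3)
#4 stroke→J2  (J2 needs exactly one e-in)

β0 →J1
β1 →J3
β2 →Sf1
β3 →Sf2
β4 →J2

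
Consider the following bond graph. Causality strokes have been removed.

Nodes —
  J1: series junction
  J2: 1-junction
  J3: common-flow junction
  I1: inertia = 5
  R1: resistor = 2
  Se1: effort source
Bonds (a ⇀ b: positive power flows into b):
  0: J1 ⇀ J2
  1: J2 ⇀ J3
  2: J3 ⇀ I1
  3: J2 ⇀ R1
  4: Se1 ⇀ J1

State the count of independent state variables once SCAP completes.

1  (I1 all integral)

#4 stroke at J1  (Se1 fixes effort; stroke away)
#0 stroke at J2  (J1: last free bond brings flow in)
#2 stroke at I1  (I1 outputs flow p/I1)
#1 stroke at J3  (common-f at J3 fixed by 2)
#3 stroke at J2  (J2: bond 1 brought flow, rest push out)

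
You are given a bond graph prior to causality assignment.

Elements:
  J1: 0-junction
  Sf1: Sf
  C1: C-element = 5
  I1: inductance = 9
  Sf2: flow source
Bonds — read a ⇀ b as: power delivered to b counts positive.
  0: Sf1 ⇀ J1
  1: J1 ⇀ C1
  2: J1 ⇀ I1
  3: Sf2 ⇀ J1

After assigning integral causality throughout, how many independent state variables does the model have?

2  (C1, I1 all integral)

b0 stroke→Sf1  (Sf1: flow source, stroke at near end)
b3 stroke→Sf2  (Sf2: flow source, stroke at near end)
b1 stroke→J1  (prefer integral on C1)
b2 stroke→I1  (J1: bond 1 brought effort, rest push out)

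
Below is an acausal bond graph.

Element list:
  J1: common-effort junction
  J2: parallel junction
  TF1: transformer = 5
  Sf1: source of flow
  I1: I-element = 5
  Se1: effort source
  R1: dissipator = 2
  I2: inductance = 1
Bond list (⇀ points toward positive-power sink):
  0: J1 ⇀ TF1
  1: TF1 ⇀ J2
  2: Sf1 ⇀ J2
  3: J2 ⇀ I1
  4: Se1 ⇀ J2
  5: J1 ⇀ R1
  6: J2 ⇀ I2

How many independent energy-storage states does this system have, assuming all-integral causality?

b2 stroke at Sf1  (source Sf1 imposes f)
b4 stroke at J2  (source Se1 imposes e)
b1 stroke at TF1  (0-jn J2 has e-setter on 4)
b3 stroke at I1  (J2: bond 4 brought effort, rest push out)
b6 stroke at I2  (J2 effort already set via bond 4)
b0 stroke at J1  (TF1 one-in-one-out from 1)
b5 stroke at R1  (J1 effort already set via bond 0)

2  (I1, I2 all integral)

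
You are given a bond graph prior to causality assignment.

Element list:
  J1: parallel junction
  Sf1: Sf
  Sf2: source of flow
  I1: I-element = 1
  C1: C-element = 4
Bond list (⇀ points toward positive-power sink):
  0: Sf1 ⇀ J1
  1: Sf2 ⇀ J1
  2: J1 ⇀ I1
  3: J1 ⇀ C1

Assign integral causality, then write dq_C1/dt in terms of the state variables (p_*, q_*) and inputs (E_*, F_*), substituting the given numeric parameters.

b0 |Sf1  (Sf1: flow source, stroke at near end)
b1 |Sf2  (source Sf2 imposes f)
b2 |I1  (prefer integral on I1)
b3 |J1  (J1 needs exactly one e-in)

dq_C1/dt = F_Sf1 + F_Sf2 - p_I1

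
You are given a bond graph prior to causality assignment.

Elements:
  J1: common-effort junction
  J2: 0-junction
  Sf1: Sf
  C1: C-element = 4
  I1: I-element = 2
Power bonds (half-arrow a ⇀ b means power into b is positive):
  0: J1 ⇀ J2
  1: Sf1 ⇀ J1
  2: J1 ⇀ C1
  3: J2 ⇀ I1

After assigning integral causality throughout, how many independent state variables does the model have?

#1 |Sf1  (Sf1: flow source, stroke at near end)
#2 |J1  (C1 outputs effort q/C1)
#0 |J2  (0-jn J1 has e-setter on 2)
#3 |I1  (J2: bond 0 brought effort, rest push out)

2  (C1, I1 all integral)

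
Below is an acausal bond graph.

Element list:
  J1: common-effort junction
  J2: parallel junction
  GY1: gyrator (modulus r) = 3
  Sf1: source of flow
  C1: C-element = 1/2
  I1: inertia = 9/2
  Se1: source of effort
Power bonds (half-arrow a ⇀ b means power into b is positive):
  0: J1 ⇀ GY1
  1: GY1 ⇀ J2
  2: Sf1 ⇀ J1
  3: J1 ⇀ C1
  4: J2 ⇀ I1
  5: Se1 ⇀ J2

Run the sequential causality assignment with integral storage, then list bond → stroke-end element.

#0 stroke at GY1
#1 stroke at GY1
#2 stroke at Sf1
#3 stroke at J1
#4 stroke at I1
#5 stroke at J2

bond 2 |Sf1  (Sf1 fixes flow; stroke at Sf1)
bond 5 |J2  (source Se1 imposes e)
bond 1 |GY1  (0-jn J2 has e-setter on 5)
bond 4 |I1  (common-e at J2 fixed by 5)
bond 0 |GY1  (GY GY1: same side as bond 1)
bond 3 |J1  (only one effort-in slot at J1)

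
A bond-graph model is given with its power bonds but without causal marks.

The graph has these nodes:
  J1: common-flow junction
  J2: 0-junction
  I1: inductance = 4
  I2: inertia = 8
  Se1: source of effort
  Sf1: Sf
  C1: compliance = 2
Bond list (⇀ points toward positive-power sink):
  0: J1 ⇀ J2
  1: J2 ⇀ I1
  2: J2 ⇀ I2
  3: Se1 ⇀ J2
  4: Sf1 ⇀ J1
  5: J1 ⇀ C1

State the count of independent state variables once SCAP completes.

3  (C1, I1, I2 all integral)

bond 3 →J2  (source Se1 imposes e)
bond 4 →Sf1  (Sf1 (Sf) sets flow on bond)
bond 0 →J1  (common-f at J1 fixed by 4)
bond 5 →J1  (J1: bond 4 brought flow, rest push out)
bond 1 →I1  (0-jn J2 has e-setter on 3)
bond 2 →I2  (common-e at J2 fixed by 3)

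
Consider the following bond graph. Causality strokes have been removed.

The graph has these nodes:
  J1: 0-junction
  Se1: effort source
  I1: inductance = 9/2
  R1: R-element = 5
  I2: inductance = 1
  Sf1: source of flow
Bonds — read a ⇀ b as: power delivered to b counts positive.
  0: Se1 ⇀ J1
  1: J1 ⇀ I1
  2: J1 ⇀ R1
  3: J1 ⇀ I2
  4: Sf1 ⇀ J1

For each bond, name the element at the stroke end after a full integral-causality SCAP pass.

β0 stroke at J1
β1 stroke at I1
β2 stroke at R1
β3 stroke at I2
β4 stroke at Sf1

β0 |J1  (Se1: effort source, stroke at far end)
β4 |Sf1  (Sf1 (Sf) sets flow on bond)
β1 |I1  (J1 effort already set via bond 0)
β2 |R1  (0-jn J1 has e-setter on 0)
β3 |I2  (common-e at J1 fixed by 0)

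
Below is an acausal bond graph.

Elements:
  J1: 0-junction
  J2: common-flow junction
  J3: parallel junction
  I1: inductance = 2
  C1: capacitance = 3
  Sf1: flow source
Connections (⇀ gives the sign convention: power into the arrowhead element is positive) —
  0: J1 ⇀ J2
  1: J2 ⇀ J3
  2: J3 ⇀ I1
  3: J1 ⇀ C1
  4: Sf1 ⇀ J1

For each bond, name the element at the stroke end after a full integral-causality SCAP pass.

#0 |J2
#1 |J3
#2 |I1
#3 |J1
#4 |Sf1

b4 |Sf1  (Sf1 (Sf) sets flow on bond)
b2 |I1  (I1 integral (f out))
b1 |J3  (J3: last free bond brings effort in)
b0 |J2  (1-jn J2 has f-setter on 1)
b3 |J1  (J1: last free bond brings effort in)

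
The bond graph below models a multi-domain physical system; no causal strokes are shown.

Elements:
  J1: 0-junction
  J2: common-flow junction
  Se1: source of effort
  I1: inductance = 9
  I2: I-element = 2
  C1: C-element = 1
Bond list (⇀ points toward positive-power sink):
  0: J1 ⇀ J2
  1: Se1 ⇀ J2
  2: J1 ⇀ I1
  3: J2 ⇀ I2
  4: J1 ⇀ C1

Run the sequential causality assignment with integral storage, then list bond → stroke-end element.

bond 1 |J2  (source Se1 imposes e)
bond 2 |I1  (I1: I, integral causality)
bond 3 |I2  (I2: I, integral causality)
bond 0 |J2  (common-f at J2 fixed by 3)
bond 4 |J1  (J1: last free bond brings effort in)

bond 0 stroke at J2
bond 1 stroke at J2
bond 2 stroke at I1
bond 3 stroke at I2
bond 4 stroke at J1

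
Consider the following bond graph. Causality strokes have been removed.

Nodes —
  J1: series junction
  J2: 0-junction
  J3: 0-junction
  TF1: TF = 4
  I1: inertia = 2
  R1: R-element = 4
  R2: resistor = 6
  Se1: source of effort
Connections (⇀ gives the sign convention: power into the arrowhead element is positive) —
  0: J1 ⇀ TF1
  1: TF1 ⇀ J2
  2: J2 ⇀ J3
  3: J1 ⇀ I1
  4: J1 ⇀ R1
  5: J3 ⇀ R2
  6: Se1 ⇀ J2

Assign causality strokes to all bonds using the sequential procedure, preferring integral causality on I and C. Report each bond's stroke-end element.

#0 →J1
#1 →TF1
#2 →J3
#3 →I1
#4 →J1
#5 →R2
#6 →J2

bond 6 →J2  (Se1: effort source, stroke at far end)
bond 1 →TF1  (common-e at J2 fixed by 6)
bond 2 →J3  (common-e at J2 fixed by 6)
bond 5 →R2  (0-jn J3 has e-setter on 2)
bond 0 →J1  (TF1: transformer flips bond 1)
bond 3 →I1  (I1: I, integral causality)
bond 4 →J1  (common-f at J1 fixed by 3)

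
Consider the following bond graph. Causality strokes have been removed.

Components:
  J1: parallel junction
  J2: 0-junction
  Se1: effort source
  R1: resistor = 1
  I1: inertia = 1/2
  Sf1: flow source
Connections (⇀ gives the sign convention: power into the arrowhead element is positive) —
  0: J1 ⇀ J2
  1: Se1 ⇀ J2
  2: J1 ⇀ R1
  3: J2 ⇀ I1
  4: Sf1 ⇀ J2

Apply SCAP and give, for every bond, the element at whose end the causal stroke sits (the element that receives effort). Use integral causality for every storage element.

bond 1 stroke at J2  (Se1: effort source, stroke at far end)
bond 4 stroke at Sf1  (source Sf1 imposes f)
bond 0 stroke at J1  (0-jn J2 has e-setter on 1)
bond 3 stroke at I1  (0-jn J2 has e-setter on 1)
bond 2 stroke at R1  (0-jn J1 has e-setter on 0)

#0 stroke→J1
#1 stroke→J2
#2 stroke→R1
#3 stroke→I1
#4 stroke→Sf1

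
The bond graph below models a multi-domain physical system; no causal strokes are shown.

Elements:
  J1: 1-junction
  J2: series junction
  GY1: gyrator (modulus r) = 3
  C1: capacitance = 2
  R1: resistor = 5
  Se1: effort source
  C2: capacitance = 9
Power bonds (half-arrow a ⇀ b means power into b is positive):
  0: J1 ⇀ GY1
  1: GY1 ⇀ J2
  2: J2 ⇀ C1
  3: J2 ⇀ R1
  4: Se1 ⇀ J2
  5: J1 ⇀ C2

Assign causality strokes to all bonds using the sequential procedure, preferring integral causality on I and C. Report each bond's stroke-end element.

bond 4 |J2  (Se1: effort source, stroke at far end)
bond 2 |J2  (C1: C, integral causality)
bond 5 |J1  (C2 integral (e out))
bond 0 |GY1  (J1: last free bond brings flow in)
bond 1 |GY1  (GY GY1: same side as bond 0)
bond 3 |J2  (J2 flow already set via bond 1)

β0 |GY1
β1 |GY1
β2 |J2
β3 |J2
β4 |J2
β5 |J1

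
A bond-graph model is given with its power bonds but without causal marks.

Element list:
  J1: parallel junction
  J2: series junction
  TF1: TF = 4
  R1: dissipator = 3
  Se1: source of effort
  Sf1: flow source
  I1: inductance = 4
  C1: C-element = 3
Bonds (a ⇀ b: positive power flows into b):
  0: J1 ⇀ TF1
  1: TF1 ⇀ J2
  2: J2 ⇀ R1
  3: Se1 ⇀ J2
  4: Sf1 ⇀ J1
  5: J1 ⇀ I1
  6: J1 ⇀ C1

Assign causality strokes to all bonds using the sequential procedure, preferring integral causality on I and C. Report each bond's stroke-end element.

#0 →TF1
#1 →J2
#2 →R1
#3 →J2
#4 →Sf1
#5 →I1
#6 →J1

#3 →J2  (Se1 fixes effort; stroke away)
#4 →Sf1  (source Sf1 imposes f)
#5 →I1  (I1 integral (f out))
#6 →J1  (prefer integral on C1)
#0 →TF1  (J1: bond 6 brought effort, rest push out)
#1 →J2  (TF TF1: opposite of bond 0)
#2 →R1  (closing 1-jn rule on J2)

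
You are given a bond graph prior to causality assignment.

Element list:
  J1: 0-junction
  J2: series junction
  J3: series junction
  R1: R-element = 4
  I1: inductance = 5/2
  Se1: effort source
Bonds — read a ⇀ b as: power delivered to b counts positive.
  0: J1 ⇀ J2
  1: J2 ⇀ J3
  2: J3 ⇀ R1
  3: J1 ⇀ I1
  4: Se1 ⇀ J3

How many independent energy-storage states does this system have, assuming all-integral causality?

β4 →J3  (source Se1 imposes e)
β3 →I1  (I1 integral (f out))
β0 →J1  (only one effort-in slot at J1)
β1 →J2  (1-jn J2 has f-setter on 0)
β2 →J3  (J3: bond 1 brought flow, rest push out)

1  (I1 all integral)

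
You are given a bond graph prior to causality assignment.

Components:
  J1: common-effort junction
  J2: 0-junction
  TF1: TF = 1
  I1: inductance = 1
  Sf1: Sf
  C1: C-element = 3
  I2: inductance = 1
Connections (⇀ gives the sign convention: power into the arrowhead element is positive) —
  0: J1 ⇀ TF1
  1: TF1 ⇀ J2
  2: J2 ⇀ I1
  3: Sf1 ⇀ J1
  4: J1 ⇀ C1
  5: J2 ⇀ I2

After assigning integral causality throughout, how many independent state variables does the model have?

#3 stroke→Sf1  (Sf1: flow source, stroke at near end)
#2 stroke→I1  (I1 integral (f out))
#4 stroke→J1  (prefer integral on C1)
#0 stroke→TF1  (common-e at J1 fixed by 4)
#1 stroke→J2  (through TF1, causality passes straight; one stroke at TF1)
#5 stroke→I2  (J2: bond 1 brought effort, rest push out)

3  (C1, I1, I2 all integral)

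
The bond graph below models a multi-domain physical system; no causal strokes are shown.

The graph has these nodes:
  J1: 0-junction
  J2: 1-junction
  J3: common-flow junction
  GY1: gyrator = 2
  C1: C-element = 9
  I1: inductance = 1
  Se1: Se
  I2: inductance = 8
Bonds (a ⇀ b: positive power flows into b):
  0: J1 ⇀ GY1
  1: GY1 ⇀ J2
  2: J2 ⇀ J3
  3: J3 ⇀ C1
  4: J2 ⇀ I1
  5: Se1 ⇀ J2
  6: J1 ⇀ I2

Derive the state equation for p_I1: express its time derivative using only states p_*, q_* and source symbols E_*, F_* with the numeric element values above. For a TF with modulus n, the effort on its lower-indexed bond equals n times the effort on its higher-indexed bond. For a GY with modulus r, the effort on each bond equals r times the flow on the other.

dp_I1/dt = E_Se1 - p_I2/4 - q_C1/9

bond 5 stroke at J2  (Se1: effort source, stroke at far end)
bond 3 stroke at J3  (C1: C, integral causality)
bond 2 stroke at J2  (closing 1-jn rule on J3)
bond 4 stroke at I1  (I1: I, integral causality)
bond 1 stroke at J2  (common-f at J2 fixed by 4)
bond 0 stroke at J1  (through GY1, causality inverts; strokes same side of GY1)
bond 6 stroke at I2  (0-jn J1 has e-setter on 0)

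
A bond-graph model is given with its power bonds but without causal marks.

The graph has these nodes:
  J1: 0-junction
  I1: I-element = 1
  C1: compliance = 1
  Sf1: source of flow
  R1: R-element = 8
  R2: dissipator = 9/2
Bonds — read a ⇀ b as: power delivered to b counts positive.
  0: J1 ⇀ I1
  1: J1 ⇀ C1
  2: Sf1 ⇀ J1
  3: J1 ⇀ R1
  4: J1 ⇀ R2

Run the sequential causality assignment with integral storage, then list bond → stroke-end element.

β0 stroke→I1
β1 stroke→J1
β2 stroke→Sf1
β3 stroke→R1
β4 stroke→R2

#2 stroke→Sf1  (Sf1 fixes flow; stroke at Sf1)
#0 stroke→I1  (I1 outputs flow p/I1)
#1 stroke→J1  (C1 integral (e out))
#3 stroke→R1  (J1 effort already set via bond 1)
#4 stroke→R2  (J1: bond 1 brought effort, rest push out)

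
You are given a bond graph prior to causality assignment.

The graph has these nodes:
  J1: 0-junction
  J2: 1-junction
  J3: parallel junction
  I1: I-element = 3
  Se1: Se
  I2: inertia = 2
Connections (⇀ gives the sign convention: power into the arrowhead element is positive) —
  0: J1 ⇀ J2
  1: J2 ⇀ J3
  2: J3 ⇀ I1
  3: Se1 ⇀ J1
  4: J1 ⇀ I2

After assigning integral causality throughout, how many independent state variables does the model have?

2  (I1, I2 all integral)

bond 3 |J1  (source Se1 imposes e)
bond 0 |J2  (J1 effort already set via bond 3)
bond 4 |I2  (J1 effort already set via bond 3)
bond 1 |J3  (closing 1-jn rule on J2)
bond 2 |I1  (common-e at J3 fixed by 1)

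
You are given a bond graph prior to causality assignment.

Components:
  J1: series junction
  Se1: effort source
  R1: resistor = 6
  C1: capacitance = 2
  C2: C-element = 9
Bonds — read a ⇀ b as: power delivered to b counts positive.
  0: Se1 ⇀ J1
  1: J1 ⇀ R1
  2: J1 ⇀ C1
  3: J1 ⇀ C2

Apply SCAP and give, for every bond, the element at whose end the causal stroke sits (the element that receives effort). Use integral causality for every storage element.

b0 →J1  (Se1 fixes effort; stroke away)
b2 →J1  (C1 integral (e out))
b3 →J1  (C2: C, integral causality)
b1 →R1  (closing 1-jn rule on J1)

β0 |J1
β1 |R1
β2 |J1
β3 |J1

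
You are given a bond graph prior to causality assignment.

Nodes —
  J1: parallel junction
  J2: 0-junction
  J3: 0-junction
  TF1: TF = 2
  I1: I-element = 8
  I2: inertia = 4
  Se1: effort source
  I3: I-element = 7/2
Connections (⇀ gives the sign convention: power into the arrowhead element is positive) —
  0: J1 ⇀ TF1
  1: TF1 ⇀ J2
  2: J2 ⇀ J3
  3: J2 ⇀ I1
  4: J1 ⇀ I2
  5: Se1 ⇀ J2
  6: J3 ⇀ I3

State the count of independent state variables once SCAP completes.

3  (I1, I2, I3 all integral)

bond 5 |J2  (source Se1 imposes e)
bond 1 |TF1  (0-jn J2 has e-setter on 5)
bond 2 |J3  (J2 effort already set via bond 5)
bond 3 |I1  (J2 effort already set via bond 5)
bond 6 |I3  (J3: bond 2 brought effort, rest push out)
bond 0 |J1  (TF TF1: opposite of bond 1)
bond 4 |I2  (0-jn J1 has e-setter on 0)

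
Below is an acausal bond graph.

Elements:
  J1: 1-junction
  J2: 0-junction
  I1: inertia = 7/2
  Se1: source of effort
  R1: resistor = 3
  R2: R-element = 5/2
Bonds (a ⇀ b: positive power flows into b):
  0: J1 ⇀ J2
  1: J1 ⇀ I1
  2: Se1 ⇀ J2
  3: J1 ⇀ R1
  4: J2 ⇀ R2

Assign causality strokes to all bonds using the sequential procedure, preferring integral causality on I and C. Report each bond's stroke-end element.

bond 2 |J2  (source Se1 imposes e)
bond 0 |J1  (0-jn J2 has e-setter on 2)
bond 4 |R2  (J2: bond 2 brought effort, rest push out)
bond 1 |I1  (I1: I, integral causality)
bond 3 |J1  (J1: bond 1 brought flow, rest push out)

b0 |J1
b1 |I1
b2 |J2
b3 |J1
b4 |R2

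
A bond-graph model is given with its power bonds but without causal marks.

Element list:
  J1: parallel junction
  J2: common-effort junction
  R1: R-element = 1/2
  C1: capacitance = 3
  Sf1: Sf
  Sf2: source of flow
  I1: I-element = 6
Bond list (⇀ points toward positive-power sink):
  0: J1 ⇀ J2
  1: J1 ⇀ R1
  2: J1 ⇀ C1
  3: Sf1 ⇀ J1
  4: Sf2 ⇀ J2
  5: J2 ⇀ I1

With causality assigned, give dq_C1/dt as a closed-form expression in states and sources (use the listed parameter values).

dq_C1/dt = F_Sf1 + F_Sf2 - p_I1/6 - 2*q_C1/3

bond 3 stroke→Sf1  (Sf1 (Sf) sets flow on bond)
bond 4 stroke→Sf2  (Sf2 (Sf) sets flow on bond)
bond 2 stroke→J1  (C1 outputs effort q/C1)
bond 0 stroke→J2  (common-e at J1 fixed by 2)
bond 1 stroke→R1  (J1 effort already set via bond 2)
bond 5 stroke→I1  (J2 effort already set via bond 0)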